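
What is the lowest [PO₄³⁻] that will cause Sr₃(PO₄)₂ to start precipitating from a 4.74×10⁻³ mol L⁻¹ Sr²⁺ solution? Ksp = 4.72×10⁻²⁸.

6.66×10⁻¹¹ M

Each salt precipitates once Q = Ksp for that salt.
Sr₃(PO₄)₂(s) ⇌ 3 Sr²⁺(aq) + 2 PO₄³⁻(aq)
Ksp = [Sr²⁺]^3[PO₄³⁻]^2 = [PO₄³⁻]^2(4.74×10⁻³)^3
[PO₄³⁻]^2 = 4.72×10⁻²⁸ / (4.74×10⁻³)^3 = 4.43×10⁻²¹
[PO₄³⁻] = 6.66×10⁻¹¹ mol L⁻¹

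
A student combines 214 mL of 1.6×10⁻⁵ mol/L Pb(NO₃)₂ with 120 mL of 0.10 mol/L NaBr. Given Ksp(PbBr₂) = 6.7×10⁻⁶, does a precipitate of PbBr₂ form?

After mixing, V = 214 mL + 120 mL = 334 mL.
[Pb²⁺] = (1.6×10⁻⁵)(214)/334 = 1.0×10⁻⁵ mol/L
[Br⁻] = (0.10)(120)/334 = 3.6×10⁻² mol/L
Q = [Pb²⁺][Br⁻]^2 = 1.3×10⁻⁸
Since Q (1.3×10⁻⁸) is less than Ksp (6.7×10⁻⁶), no PbBr₂ precipitates.

No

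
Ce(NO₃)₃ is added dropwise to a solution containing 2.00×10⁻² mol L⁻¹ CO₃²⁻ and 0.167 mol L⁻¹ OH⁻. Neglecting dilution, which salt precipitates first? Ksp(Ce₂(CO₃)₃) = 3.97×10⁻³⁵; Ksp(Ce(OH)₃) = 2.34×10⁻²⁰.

Ce(OH)₃

Precipitation of each salt begins when its ion product equals Ksp.
For Ce₂(CO₃)₃: [Ce³⁺] = (Ksp/[CO₃²⁻]^3)^(1/2) = 2.23×10⁻¹⁵ mol L⁻¹
For Ce(OH)₃: [Ce³⁺] = (Ksp/[OH⁻]^3) = 5.02×10⁻¹⁸ mol L⁻¹
Since Ce(OH)₃ needs less Ce³⁺ to reach saturation, it precipitates first.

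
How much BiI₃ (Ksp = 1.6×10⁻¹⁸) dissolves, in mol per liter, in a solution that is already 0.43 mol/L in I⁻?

2.0×10⁻¹⁷ M

BiI₃(s) ⇌ Bi³⁺(aq) + 3 I⁻(aq)
Let s be the solubility of BiI₃ here. The common ion gives [I⁻] ≈ 0.43 mol/L, and [Bi³⁺] = s.
Ksp = [Bi³⁺][I⁻]^3 = s(0.43)^3
s = 1.6×10⁻¹⁸ / (0.43)^3 = 2.0×10⁻¹⁷
s = 2.0×10⁻¹⁷ mol/L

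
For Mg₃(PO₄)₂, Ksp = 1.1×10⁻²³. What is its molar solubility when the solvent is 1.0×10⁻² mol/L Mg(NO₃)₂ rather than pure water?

Mg₃(PO₄)₂(s) ⇌ 3 Mg²⁺(aq) + 2 PO₄³⁻(aq)
The solution already contains Mg²⁺ at 1.0×10⁻² mol/L. Let s be the molar solubility of Mg₃(PO₄)₂.
[Mg²⁺] ≈ 1.0×10⁻² mol/L (common ion dominates); [PO₄³⁻] = 2s.
Ksp = [Mg²⁺]^3[PO₄³⁻]^2 = (1.0×10⁻²)^3(2s)^2
(2s)^2 = 1.1×10⁻²³ / (1.0×10⁻²)^3 = 1.1×10⁻¹⁷
s = 1.7×10⁻⁹ mol/L

1.7×10⁻⁹ M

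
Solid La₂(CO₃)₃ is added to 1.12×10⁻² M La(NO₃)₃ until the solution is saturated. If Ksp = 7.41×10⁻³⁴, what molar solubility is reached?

6.03×10⁻¹¹ M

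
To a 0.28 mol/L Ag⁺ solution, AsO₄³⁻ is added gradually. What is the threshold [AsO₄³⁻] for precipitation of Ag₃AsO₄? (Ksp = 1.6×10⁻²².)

Each salt precipitates once Q = Ksp for that salt.
Ag₃AsO₄(s) ⇌ 3 Ag⁺(aq) + AsO₄³⁻(aq)
Ksp = [Ag⁺]^3[AsO₄³⁻] = [AsO₄³⁻](0.28)^3
[AsO₄³⁻] = 1.6×10⁻²² / (0.28)^3 = 7.3×10⁻²¹
[AsO₄³⁻] = 7.3×10⁻²¹ mol/L

7.3×10⁻²¹ M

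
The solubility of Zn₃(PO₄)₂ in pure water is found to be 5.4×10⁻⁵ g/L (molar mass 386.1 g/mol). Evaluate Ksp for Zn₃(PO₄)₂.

Ksp = 5.8×10⁻³³

Convert to molarity: s = 5.4×10⁻⁵ / 386.1 = 1.399×10⁻⁷ mol/L
Zn₃(PO₄)₂(s) ⇌ 3 Zn²⁺(aq) + 2 PO₄³⁻(aq)
For each mole of Zn₃(PO₄)₂ that dissolves per liter, [Zn²⁺] = 3s and [PO₄³⁻] = 2s; let s denote this solubility.
Ksp = [Zn²⁺]^3[PO₄³⁻]^2 = (3s)^3 · (2s)^2 = 108s^5
Ksp = 108 × (1.399×10⁻⁷)^5 = 5.8×10⁻³³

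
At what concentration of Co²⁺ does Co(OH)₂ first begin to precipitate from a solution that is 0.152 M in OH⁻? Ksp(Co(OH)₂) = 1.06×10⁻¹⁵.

A salt starts to precipitate once the ion product Q reaches its Ksp.
Co(OH)₂(s) ⇌ Co²⁺(aq) + 2 OH⁻(aq)
Ksp = [Co²⁺][OH⁻]^2 = [Co²⁺](0.152)^2
[Co²⁺] = 1.06×10⁻¹⁵ / (0.152)^2 = 4.59×10⁻¹⁴
[Co²⁺] = 4.59×10⁻¹⁴ M

4.59×10⁻¹⁴ M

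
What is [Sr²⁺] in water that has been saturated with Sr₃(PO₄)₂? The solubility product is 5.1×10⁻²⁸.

4.1×10⁻⁶ M

Sr₃(PO₄)₂(s) ⇌ 3 Sr²⁺(aq) + 2 PO₄³⁻(aq)
For each mole of Sr₃(PO₄)₂ that dissolves per liter, [Sr²⁺] = 3s and [PO₄³⁻] = 2s; let s denote this solubility.
Ksp = [Sr²⁺]^3[PO₄³⁻]^2 = (3s)^3 · (2s)^2 = 108s^5 = 5.1×10⁻²⁸
s = 1.4×10⁻⁶ M
[Sr²⁺] = 3s = 4.1×10⁻⁶ M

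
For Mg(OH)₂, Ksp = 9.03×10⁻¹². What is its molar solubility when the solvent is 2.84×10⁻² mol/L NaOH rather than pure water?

Mg(OH)₂(s) ⇌ Mg²⁺(aq) + 2 OH⁻(aq)
Let s be the solubility of Mg(OH)₂ here. The common ion gives [OH⁻] ≈ 2.84×10⁻² mol/L, and [Mg²⁺] = s.
Ksp = [Mg²⁺][OH⁻]^2 = s(2.84×10⁻²)^2
s = 9.03×10⁻¹² / (2.84×10⁻²)^2 = 1.12×10⁻⁸
s = 1.12×10⁻⁸ mol/L

1.12×10⁻⁸ M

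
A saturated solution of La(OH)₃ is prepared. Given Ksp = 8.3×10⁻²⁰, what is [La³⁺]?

La(OH)₃(s) ⇌ La³⁺(aq) + 3 OH⁻(aq)
With molar solubility s: [La³⁺] = s, [OH⁻] = 3s.
Ksp = [La³⁺][OH⁻]^3 = s · (3s)^3 = 27s^4 = 8.3×10⁻²⁰
s = 7.4×10⁻⁶ mol L⁻¹
[La³⁺] = s = 7.4×10⁻⁶ mol L⁻¹

7.4×10⁻⁶ M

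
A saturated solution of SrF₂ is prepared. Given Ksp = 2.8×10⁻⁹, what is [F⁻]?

1.8×10⁻³ M

SrF₂(s) ⇌ Sr²⁺(aq) + 2 F⁻(aq)
If s mol/L of SrF₂ dissolves, [Sr²⁺] = s and [F⁻] = 2s.
Ksp = [Sr²⁺][F⁻]^2 = s · (2s)^2 = 4s^3 = 2.8×10⁻⁹
s = 8.9×10⁻⁴ mol/L
[F⁻] = 2s = 1.8×10⁻³ mol/L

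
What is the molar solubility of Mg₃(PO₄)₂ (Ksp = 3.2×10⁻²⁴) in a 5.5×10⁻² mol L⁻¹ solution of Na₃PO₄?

3.4×10⁻⁸ M

Mg₃(PO₄)₂(s) ⇌ 3 Mg²⁺(aq) + 2 PO₄³⁻(aq)
With PO₄³⁻ already at 5.5×10⁻² mol L⁻¹ and s small, take [PO₄³⁻] ≈ 5.5×10⁻² mol L⁻¹ and [Mg²⁺] = 3s.
Ksp = [Mg²⁺]^3[PO₄³⁻]^2 = (3s)^3(5.5×10⁻²)^2
(3s)^3 = 3.2×10⁻²⁴ / (5.5×10⁻²)^2 = 1.1×10⁻²¹
s = 3.4×10⁻⁸ mol L⁻¹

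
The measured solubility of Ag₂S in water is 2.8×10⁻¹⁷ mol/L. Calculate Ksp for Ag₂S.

Ag₂S(s) ⇌ 2 Ag⁺(aq) + S²⁻(aq)
For each mole of Ag₂S that dissolves per liter, [Ag⁺] = 2s and [S²⁻] = s; let s denote this solubility.
Ksp = [Ag⁺]^2[S²⁻] = (2s)^2 · s = 4s^3
Ksp = 4 × (2.8×10⁻¹⁷)^3 = 8.8×10⁻⁵⁰

Ksp = 8.8×10⁻⁵⁰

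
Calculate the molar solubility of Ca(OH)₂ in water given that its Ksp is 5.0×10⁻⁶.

1.1×10⁻² M

Ca(OH)₂(s) ⇌ Ca²⁺(aq) + 2 OH⁻(aq)
For each mole of Ca(OH)₂ that dissolves per liter, [Ca²⁺] = s and [OH⁻] = 2s; let s denote this solubility.
Ksp = [Ca²⁺][OH⁻]^2 = s · (2s)^2 = 4s^3
4s^3 = 5.0×10⁻⁶  ⇒  s^3 = 1.3×10⁻⁶
s = 1.1×10⁻² mol/L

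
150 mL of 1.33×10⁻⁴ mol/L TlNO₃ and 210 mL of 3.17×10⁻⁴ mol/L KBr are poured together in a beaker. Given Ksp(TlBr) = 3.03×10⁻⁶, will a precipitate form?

After mixing, V = 150 mL + 210 mL = 360 mL.
[Tl⁺] = (1.33×10⁻⁴)(150)/360 = 5.54×10⁻⁵ mol/L
[Br⁻] = (3.17×10⁻⁴)(210)/360 = 1.85×10⁻⁴ mol/L
Q = [Tl⁺][Br⁻] = 1.02×10⁻⁸
Since Q (1.02×10⁻⁸) is less than Ksp (3.03×10⁻⁶), no TlBr precipitates.

No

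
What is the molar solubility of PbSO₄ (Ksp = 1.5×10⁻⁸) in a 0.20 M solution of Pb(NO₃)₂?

7.5×10⁻⁸ M

PbSO₄(s) ⇌ Pb²⁺(aq) + SO₄²⁻(aq)
Let s be the solubility of PbSO₄ here. The common ion gives [Pb²⁺] ≈ 0.20 M, and [SO₄²⁻] = s.
Ksp = [Pb²⁺][SO₄²⁻] = (0.20)s
s = 1.5×10⁻⁸ / (0.20) = 7.5×10⁻⁸
s = 7.5×10⁻⁸ M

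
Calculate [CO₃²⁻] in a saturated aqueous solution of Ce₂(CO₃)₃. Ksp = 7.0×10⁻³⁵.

Ce₂(CO₃)₃(s) ⇌ 2 Ce³⁺(aq) + 3 CO₃²⁻(aq)
Call the molar solubility s, so that [Ce³⁺] = 2s and [CO₃²⁻] = 3s.
Ksp = [Ce³⁺]^2[CO₃²⁻]^3 = (2s)^2 · (3s)^3 = 108s^5 = 7.0×10⁻³⁵
s = 5.8×10⁻⁸ M
[CO₃²⁻] = 3s = 1.7×10⁻⁷ M

1.7×10⁻⁷ M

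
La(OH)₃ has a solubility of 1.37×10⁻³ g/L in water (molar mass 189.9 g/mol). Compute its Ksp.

Convert to molarity: s = 1.37×10⁻³ / 189.9 = 7.2143×10⁻⁶ mol/L
La(OH)₃(s) ⇌ La³⁺(aq) + 3 OH⁻(aq)
With molar solubility s: [La³⁺] = s, [OH⁻] = 3s.
Ksp = [La³⁺][OH⁻]^3 = s · (3s)^3 = 27s^4
Ksp = 27 × (7.2143×10⁻⁶)^4 = 7.31×10⁻²⁰

Ksp = 7.31×10⁻²⁰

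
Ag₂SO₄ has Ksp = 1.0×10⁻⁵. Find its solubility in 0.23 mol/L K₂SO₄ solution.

3.3×10⁻³ M

Ag₂SO₄(s) ⇌ 2 Ag⁺(aq) + SO₄²⁻(aq)
SO₄²⁻ is already present at 0.23 mol/L. If s mol/L of Ag₂SO₄ dissolves, [Ag⁺] = 2s while [SO₄²⁻] ≈ 0.23 mol/L.
Ksp = [Ag⁺]^2[SO₄²⁻] = (2s)^2(0.23)
(2s)^2 = 1.0×10⁻⁵ / (0.23) = 4.3×10⁻⁵
s = 3.3×10⁻³ mol/L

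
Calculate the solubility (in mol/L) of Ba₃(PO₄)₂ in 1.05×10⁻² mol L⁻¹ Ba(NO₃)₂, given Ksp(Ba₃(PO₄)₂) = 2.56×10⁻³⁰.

7.44×10⁻¹³ M

Ba₃(PO₄)₂(s) ⇌ 3 Ba²⁺(aq) + 2 PO₄³⁻(aq)
With Ba²⁺ already at 1.05×10⁻² mol L⁻¹ and s small, take [Ba²⁺] ≈ 1.05×10⁻² mol L⁻¹ and [PO₄³⁻] = 2s.
Ksp = [Ba²⁺]^3[PO₄³⁻]^2 = (1.05×10⁻²)^3(2s)^2
(2s)^2 = 2.56×10⁻³⁰ / (1.05×10⁻²)^3 = 2.21×10⁻²⁴
s = 7.44×10⁻¹³ mol L⁻¹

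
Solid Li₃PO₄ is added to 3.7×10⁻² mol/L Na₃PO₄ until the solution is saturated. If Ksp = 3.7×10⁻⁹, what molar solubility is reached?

Li₃PO₄(s) ⇌ 3 Li⁺(aq) + PO₄³⁻(aq)
With PO₄³⁻ already at 3.7×10⁻² mol/L and s small, take [PO₄³⁻] ≈ 3.7×10⁻² mol/L and [Li⁺] = 3s.
Ksp = [Li⁺]^3[PO₄³⁻] = (3s)^3(3.7×10⁻²)
(3s)^3 = 3.7×10⁻⁹ / (3.7×10⁻²) = 1.0×10⁻⁷
s = 1.5×10⁻³ mol/L

1.5×10⁻³ M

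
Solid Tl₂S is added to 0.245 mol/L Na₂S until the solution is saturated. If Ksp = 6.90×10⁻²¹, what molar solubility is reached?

8.39×10⁻¹¹ M

Tl₂S(s) ⇌ 2 Tl⁺(aq) + S²⁻(aq)
The solution already contains S²⁻ at 0.245 mol/L. Let s be the molar solubility of Tl₂S.
[S²⁻] ≈ 0.245 mol/L (common ion dominates); [Tl⁺] = 2s.
Ksp = [Tl⁺]^2[S²⁻] = (2s)^2(0.245)
(2s)^2 = 6.90×10⁻²¹ / (0.245) = 2.82×10⁻²⁰
s = 8.39×10⁻¹¹ mol/L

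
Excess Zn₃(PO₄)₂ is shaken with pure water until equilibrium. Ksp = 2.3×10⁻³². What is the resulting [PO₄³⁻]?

Zn₃(PO₄)₂(s) ⇌ 3 Zn²⁺(aq) + 2 PO₄³⁻(aq)
With molar solubility s: [Zn²⁺] = 3s, [PO₄³⁻] = 2s.
Ksp = [Zn²⁺]^3[PO₄³⁻]^2 = (3s)^3 · (2s)^2 = 108s^5 = 2.3×10⁻³²
s = 1.8×10⁻⁷ mol L⁻¹
[PO₄³⁻] = 2s = 3.7×10⁻⁷ mol L⁻¹

3.7×10⁻⁷ M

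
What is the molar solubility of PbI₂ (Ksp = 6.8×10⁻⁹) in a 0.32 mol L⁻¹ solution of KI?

PbI₂(s) ⇌ Pb²⁺(aq) + 2 I⁻(aq)
With I⁻ already at 0.32 mol L⁻¹ and s small, take [I⁻] ≈ 0.32 mol L⁻¹ and [Pb²⁺] = s.
Ksp = [Pb²⁺][I⁻]^2 = s(0.32)^2
s = 6.8×10⁻⁹ / (0.32)^2 = 6.6×10⁻⁸
s = 6.6×10⁻⁸ mol L⁻¹

6.6×10⁻⁸ M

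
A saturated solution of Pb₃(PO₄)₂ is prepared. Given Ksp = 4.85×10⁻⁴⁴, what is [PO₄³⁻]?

Pb₃(PO₄)₂(s) ⇌ 3 Pb²⁺(aq) + 2 PO₄³⁻(aq)
If s mol/L of Pb₃(PO₄)₂ dissolves, [Pb²⁺] = 3s and [PO₄³⁻] = 2s.
Ksp = [Pb²⁺]^3[PO₄³⁻]^2 = (3s)^3 · (2s)^2 = 108s^5 = 4.85×10⁻⁴⁴
s = 8.52×10⁻¹⁰ M
[PO₄³⁻] = 2s = 1.70×10⁻⁹ M

1.70×10⁻⁹ M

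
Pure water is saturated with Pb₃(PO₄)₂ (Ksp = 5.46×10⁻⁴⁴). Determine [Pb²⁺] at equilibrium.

2.62×10⁻⁹ M

Pb₃(PO₄)₂(s) ⇌ 3 Pb²⁺(aq) + 2 PO₄³⁻(aq)
Let s be the molar solubility. Then [Pb²⁺] = 3s and [PO₄³⁻] = 2s.
Ksp = [Pb²⁺]^3[PO₄³⁻]^2 = (3s)^3 · (2s)^2 = 108s^5 = 5.46×10⁻⁴⁴
s = 8.72×10⁻¹⁰ mol L⁻¹
[Pb²⁺] = 3s = 2.62×10⁻⁹ mol L⁻¹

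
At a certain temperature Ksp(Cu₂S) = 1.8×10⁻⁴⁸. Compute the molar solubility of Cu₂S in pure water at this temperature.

Cu₂S(s) ⇌ 2 Cu⁺(aq) + S²⁻(aq)
For each mole of Cu₂S that dissolves per liter, [Cu⁺] = 2s and [S²⁻] = s; let s denote this solubility.
Ksp = [Cu⁺]^2[S²⁻] = (2s)^2 · s = 4s^3
4s^3 = 1.8×10⁻⁴⁸  ⇒  s^3 = 4.5×10⁻⁴⁹
s = 7.7×10⁻¹⁷ M

7.7×10⁻¹⁷ M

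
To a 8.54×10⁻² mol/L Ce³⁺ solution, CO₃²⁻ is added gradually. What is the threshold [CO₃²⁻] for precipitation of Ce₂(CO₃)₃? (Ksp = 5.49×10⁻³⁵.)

1.96×10⁻¹¹ M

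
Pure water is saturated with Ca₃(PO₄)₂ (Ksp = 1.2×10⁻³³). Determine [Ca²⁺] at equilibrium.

3.1×10⁻⁷ M

Ca₃(PO₄)₂(s) ⇌ 3 Ca²⁺(aq) + 2 PO₄³⁻(aq)
Let s be the molar solubility. Then [Ca²⁺] = 3s and [PO₄³⁻] = 2s.
Ksp = [Ca²⁺]^3[PO₄³⁻]^2 = (3s)^3 · (2s)^2 = 108s^5 = 1.2×10⁻³³
s = 1.0×10⁻⁷ mol/L
[Ca²⁺] = 3s = 3.1×10⁻⁷ mol/L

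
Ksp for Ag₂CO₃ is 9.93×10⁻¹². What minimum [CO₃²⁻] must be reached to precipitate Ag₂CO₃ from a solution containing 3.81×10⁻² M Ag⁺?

Precipitation begins when Q = Ksp.
Ag₂CO₃(s) ⇌ 2 Ag⁺(aq) + CO₃²⁻(aq)
Ksp = [Ag⁺]^2[CO₃²⁻] = [CO₃²⁻](3.81×10⁻²)^2
[CO₃²⁻] = 9.93×10⁻¹² / (3.81×10⁻²)^2 = 6.84×10⁻⁹
[CO₃²⁻] = 6.84×10⁻⁹ M

6.84×10⁻⁹ M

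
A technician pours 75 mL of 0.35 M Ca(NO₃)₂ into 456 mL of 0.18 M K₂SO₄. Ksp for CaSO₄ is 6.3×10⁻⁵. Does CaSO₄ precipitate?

Yes

Total volume after mixing = 75 + 456 = 531 mL.
[Ca²⁺] = (0.35)(75)/531 = 4.9×10⁻² M
[SO₄²⁻] = (0.18)(456)/531 = 0.15 M
Q = [Ca²⁺][SO₄²⁻] = 7.6×10⁻³
Since Q (7.6×10⁻³) exceeds Ksp (6.3×10⁻⁵), CaSO₄ will precipitate.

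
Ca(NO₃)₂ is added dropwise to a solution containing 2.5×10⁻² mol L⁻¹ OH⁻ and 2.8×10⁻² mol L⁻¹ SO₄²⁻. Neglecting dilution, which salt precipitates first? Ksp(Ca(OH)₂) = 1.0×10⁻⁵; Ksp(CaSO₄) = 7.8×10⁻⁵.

The threshold for precipitation is Q = Ksp.
For Ca(OH)₂: [Ca²⁺] = (Ksp/[OH⁻]^2) = 1.6×10⁻² mol L⁻¹
For CaSO₄: [Ca²⁺] = (Ksp/[SO₄²⁻]) = 2.8×10⁻³ mol L⁻¹
The smaller threshold [Ca²⁺] is reached first, so CaSO₄ precipitates first.

CaSO₄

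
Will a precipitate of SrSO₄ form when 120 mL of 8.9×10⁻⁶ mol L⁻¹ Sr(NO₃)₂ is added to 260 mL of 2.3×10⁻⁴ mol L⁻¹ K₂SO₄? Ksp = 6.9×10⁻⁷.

No

After mixing, V = 120 mL + 260 mL = 380 mL.
[Sr²⁺] = (8.9×10⁻⁶)(120)/380 = 2.8×10⁻⁶ mol L⁻¹
[SO₄²⁻] = (2.3×10⁻⁴)(260)/380 = 1.6×10⁻⁴ mol L⁻¹
Q = [Sr²⁺][SO₄²⁻] = 4.4×10⁻¹⁰
Q = 4.4×10⁻¹⁰ < Ksp = 6.9×10⁻⁷, so the solution is unsaturated and no precipitate forms.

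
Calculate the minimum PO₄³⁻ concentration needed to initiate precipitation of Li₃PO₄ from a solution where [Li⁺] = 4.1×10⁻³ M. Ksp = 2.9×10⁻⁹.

Each salt precipitates once Q = Ksp for that salt.
Li₃PO₄(s) ⇌ 3 Li⁺(aq) + PO₄³⁻(aq)
Ksp = [Li⁺]^3[PO₄³⁻] = [PO₄³⁻](4.1×10⁻³)^3
[PO₄³⁻] = 2.9×10⁻⁹ / (4.1×10⁻³)^3 = 4.2×10⁻²
[PO₄³⁻] = 4.2×10⁻² M

4.2×10⁻² M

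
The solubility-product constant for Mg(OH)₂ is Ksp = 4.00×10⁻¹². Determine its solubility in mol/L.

1.00×10⁻⁴ M

Mg(OH)₂(s) ⇌ Mg²⁺(aq) + 2 OH⁻(aq)
Call the molar solubility s, so that [Mg²⁺] = s and [OH⁻] = 2s.
Ksp = [Mg²⁺][OH⁻]^2 = s · (2s)^2 = 4s^3
4s^3 = 4.00×10⁻¹²  ⇒  s^3 = 1.00×10⁻¹²
s = 1.00×10⁻⁴ mol L⁻¹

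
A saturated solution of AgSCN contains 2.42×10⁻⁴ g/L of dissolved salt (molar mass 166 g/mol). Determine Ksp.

Ksp = 2.13×10⁻¹²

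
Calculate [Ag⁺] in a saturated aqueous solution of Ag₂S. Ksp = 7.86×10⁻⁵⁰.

Ag₂S(s) ⇌ 2 Ag⁺(aq) + S²⁻(aq)
With molar solubility s: [Ag⁺] = 2s, [S²⁻] = s.
Ksp = [Ag⁺]^2[S²⁻] = (2s)^2 · s = 4s^3 = 7.86×10⁻⁵⁰
s = 2.70×10⁻¹⁷ mol L⁻¹
[Ag⁺] = 2s = 5.40×10⁻¹⁷ mol L⁻¹

5.40×10⁻¹⁷ M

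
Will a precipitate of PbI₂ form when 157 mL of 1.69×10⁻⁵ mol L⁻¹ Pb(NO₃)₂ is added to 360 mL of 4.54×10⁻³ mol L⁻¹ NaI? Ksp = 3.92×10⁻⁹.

No

After mixing, V = 157 mL + 360 mL = 517 mL.
[Pb²⁺] = (1.69×10⁻⁵)(157)/517 = 5.13×10⁻⁶ mol L⁻¹
[I⁻] = (4.54×10⁻³)(360)/517 = 3.16×10⁻³ mol L⁻¹
Q = [Pb²⁺][I⁻]^2 = 5.13×10⁻¹¹
Q = 5.13×10⁻¹¹ < Ksp = 3.92×10⁻⁹, so the solution is unsaturated and no precipitate forms.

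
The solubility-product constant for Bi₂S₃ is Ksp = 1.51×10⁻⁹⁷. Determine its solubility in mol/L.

Bi₂S₃(s) ⇌ 2 Bi³⁺(aq) + 3 S²⁻(aq)
For each mole of Bi₂S₃ that dissolves per liter, [Bi³⁺] = 2s and [S²⁻] = 3s; let s denote this solubility.
Ksp = [Bi³⁺]^2[S²⁻]^3 = (2s)^2 · (3s)^3 = 108s^5
108s^5 = 1.51×10⁻⁹⁷  ⇒  s^5 = 1.40×10⁻⁹⁹
s = (1.40×10⁻⁹⁹)^(1/5) = 1.69×10⁻²⁰ mol L⁻¹

1.69×10⁻²⁰ M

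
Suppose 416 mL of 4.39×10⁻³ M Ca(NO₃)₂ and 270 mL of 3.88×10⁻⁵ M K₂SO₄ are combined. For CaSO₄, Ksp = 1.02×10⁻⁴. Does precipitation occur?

Total volume after mixing = 416 + 270 = 686 mL.
[Ca²⁺] = (4.39×10⁻³)(416)/686 = 2.66×10⁻³ M
[SO₄²⁻] = (3.88×10⁻⁵)(270)/686 = 1.53×10⁻⁵ M
Q = [Ca²⁺][SO₄²⁻] = 4.07×10⁻⁸
Q < Ksp (4.07×10⁻⁸ vs 1.02×10⁻⁴); the solution remains unsaturated and no precipitate forms.

No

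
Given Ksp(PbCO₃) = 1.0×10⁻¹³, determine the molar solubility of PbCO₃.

PbCO₃(s) ⇌ Pb²⁺(aq) + CO₃²⁻(aq)
If s mol/L of PbCO₃ dissolves, [Pb²⁺] = s and [CO₃²⁻] = s.
Ksp = [Pb²⁺][CO₃²⁻] = s · s = s^2
s^2 = 1.0×10⁻¹³
s = 3.2×10⁻⁷ M

3.2×10⁻⁷ M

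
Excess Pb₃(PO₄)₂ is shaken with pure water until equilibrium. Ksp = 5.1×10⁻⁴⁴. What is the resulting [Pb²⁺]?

2.6×10⁻⁹ M

Pb₃(PO₄)₂(s) ⇌ 3 Pb²⁺(aq) + 2 PO₄³⁻(aq)
If s mol/L of Pb₃(PO₄)₂ dissolves, [Pb²⁺] = 3s and [PO₄³⁻] = 2s.
Ksp = [Pb²⁺]^3[PO₄³⁻]^2 = (3s)^3 · (2s)^2 = 108s^5 = 5.1×10⁻⁴⁴
s = 8.6×10⁻¹⁰ mol L⁻¹
[Pb²⁺] = 3s = 2.6×10⁻⁹ mol L⁻¹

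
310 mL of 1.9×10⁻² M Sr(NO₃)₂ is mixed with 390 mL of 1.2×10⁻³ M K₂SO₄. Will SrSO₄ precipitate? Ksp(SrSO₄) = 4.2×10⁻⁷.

Yes

Total volume after mixing = 310 + 390 = 700 mL.
[Sr²⁺] = (1.9×10⁻²)(310)/700 = 8.4×10⁻³ M
[SO₄²⁻] = (1.2×10⁻³)(390)/700 = 6.7×10⁻⁴ M
Q = [Sr²⁺][SO₄²⁻] = 5.6×10⁻⁶
Since Q (5.6×10⁻⁶) exceeds Ksp (4.2×10⁻⁷), SrSO₄ will precipitate.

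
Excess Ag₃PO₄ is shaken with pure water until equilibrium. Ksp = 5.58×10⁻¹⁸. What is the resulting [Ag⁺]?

Ag₃PO₄(s) ⇌ 3 Ag⁺(aq) + PO₄³⁻(aq)
With molar solubility s: [Ag⁺] = 3s, [PO₄³⁻] = s.
Ksp = [Ag⁺]^3[PO₄³⁻] = (3s)^3 · s = 27s^4 = 5.58×10⁻¹⁸
s = 2.13×10⁻⁵ mol L⁻¹
[Ag⁺] = 3s = 6.40×10⁻⁵ mol L⁻¹

6.40×10⁻⁵ M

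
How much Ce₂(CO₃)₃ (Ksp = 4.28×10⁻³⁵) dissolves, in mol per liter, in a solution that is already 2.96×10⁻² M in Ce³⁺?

Ce₂(CO₃)₃(s) ⇌ 2 Ce³⁺(aq) + 3 CO₃²⁻(aq)
Ce³⁺ is already present at 2.96×10⁻² M. If s mol/L of Ce₂(CO₃)₃ dissolves, [CO₃²⁻] = 3s while [Ce³⁺] ≈ 2.96×10⁻² M.
Ksp = [Ce³⁺]^2[CO₃²⁻]^3 = (2.96×10⁻²)^2(3s)^3
(3s)^3 = 4.28×10⁻³⁵ / (2.96×10⁻²)^2 = 4.88×10⁻³²
s = 1.22×10⁻¹¹ M

1.22×10⁻¹¹ M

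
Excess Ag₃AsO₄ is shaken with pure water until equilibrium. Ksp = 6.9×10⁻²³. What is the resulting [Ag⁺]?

Ag₃AsO₄(s) ⇌ 3 Ag⁺(aq) + AsO₄³⁻(aq)
For each mole of Ag₃AsO₄ that dissolves per liter, [Ag⁺] = 3s and [AsO₄³⁻] = s; let s denote this solubility.
Ksp = [Ag⁺]^3[AsO₄³⁻] = (3s)^3 · s = 27s^4 = 6.9×10⁻²³
s = 1.3×10⁻⁶ mol/L
[Ag⁺] = 3s = 3.8×10⁻⁶ mol/L

3.8×10⁻⁶ M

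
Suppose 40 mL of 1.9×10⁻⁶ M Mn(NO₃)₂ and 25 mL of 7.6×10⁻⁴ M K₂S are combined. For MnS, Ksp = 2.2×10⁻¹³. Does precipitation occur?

Yes

Total volume after mixing = 40 + 25 = 65 mL.
[Mn²⁺] = (1.9×10⁻⁶)(40)/65 = 1.2×10⁻⁶ M
[S²⁻] = (7.6×10⁻⁴)(25)/65 = 2.9×10⁻⁴ M
Q = [Mn²⁺][S²⁻] = 3.4×10⁻¹⁰
Because Q > Ksp (3.4×10⁻¹⁰ vs 2.2×10⁻¹³), a precipitate of MnS forms.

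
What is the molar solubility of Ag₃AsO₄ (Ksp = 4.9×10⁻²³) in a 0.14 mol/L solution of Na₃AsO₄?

2.3×10⁻⁸ M

Ag₃AsO₄(s) ⇌ 3 Ag⁺(aq) + AsO₄³⁻(aq)
The solution already contains AsO₄³⁻ at 0.14 mol/L. Let s be the molar solubility of Ag₃AsO₄.
[AsO₄³⁻] ≈ 0.14 mol/L (common ion dominates); [Ag⁺] = 3s.
Ksp = [Ag⁺]^3[AsO₄³⁻] = (3s)^3(0.14)
(3s)^3 = 4.9×10⁻²³ / (0.14) = 3.5×10⁻²²
s = 2.3×10⁻⁸ mol/L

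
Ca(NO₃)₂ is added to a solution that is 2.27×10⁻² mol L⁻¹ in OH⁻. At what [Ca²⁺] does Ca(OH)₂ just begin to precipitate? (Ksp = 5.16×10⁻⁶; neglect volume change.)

1.00×10⁻² M

Precipitation of each salt begins when its ion product equals Ksp.
Ca(OH)₂(s) ⇌ Ca²⁺(aq) + 2 OH⁻(aq)
Ksp = [Ca²⁺][OH⁻]^2 = [Ca²⁺](2.27×10⁻²)^2
[Ca²⁺] = 5.16×10⁻⁶ / (2.27×10⁻²)^2 = 1.00×10⁻²
[Ca²⁺] = 1.00×10⁻² mol L⁻¹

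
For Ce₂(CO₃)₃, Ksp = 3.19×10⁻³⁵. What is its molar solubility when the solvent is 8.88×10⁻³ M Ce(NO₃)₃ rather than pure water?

Ce₂(CO₃)₃(s) ⇌ 2 Ce³⁺(aq) + 3 CO₃²⁻(aq)
With Ce³⁺ already at 8.88×10⁻³ M and s small, take [Ce³⁺] ≈ 8.88×10⁻³ M and [CO₃²⁻] = 3s.
Ksp = [Ce³⁺]^2[CO₃²⁻]^3 = (8.88×10⁻³)^2(3s)^3
(3s)^3 = 3.19×10⁻³⁵ / (8.88×10⁻³)^2 = 4.05×10⁻³¹
s = 2.47×10⁻¹¹ M

2.47×10⁻¹¹ M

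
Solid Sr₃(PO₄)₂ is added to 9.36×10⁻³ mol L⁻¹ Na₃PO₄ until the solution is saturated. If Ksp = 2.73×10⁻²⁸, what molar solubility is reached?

4.87×10⁻⁹ M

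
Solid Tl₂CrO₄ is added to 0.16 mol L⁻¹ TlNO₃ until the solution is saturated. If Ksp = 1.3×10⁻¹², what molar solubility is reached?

5.1×10⁻¹¹ M

Tl₂CrO₄(s) ⇌ 2 Tl⁺(aq) + CrO₄²⁻(aq)
Tl⁺ is already present at 0.16 mol L⁻¹. If s mol/L of Tl₂CrO₄ dissolves, [CrO₄²⁻] = s while [Tl⁺] ≈ 0.16 mol L⁻¹.
Ksp = [Tl⁺]^2[CrO₄²⁻] = (0.16)^2s
s = 1.3×10⁻¹² / (0.16)^2 = 5.1×10⁻¹¹
s = 5.1×10⁻¹¹ mol L⁻¹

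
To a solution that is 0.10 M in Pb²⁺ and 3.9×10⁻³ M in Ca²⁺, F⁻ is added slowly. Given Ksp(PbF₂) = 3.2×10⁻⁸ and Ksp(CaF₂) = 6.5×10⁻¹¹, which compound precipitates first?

CaF₂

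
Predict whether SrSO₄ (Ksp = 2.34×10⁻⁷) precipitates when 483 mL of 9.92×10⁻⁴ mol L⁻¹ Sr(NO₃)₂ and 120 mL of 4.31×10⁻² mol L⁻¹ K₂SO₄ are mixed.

Yes

The combined volume is 603 mL.
[Sr²⁺] = (9.92×10⁻⁴)(483)/603 = 7.95×10⁻⁴ mol L⁻¹
[SO₄²⁻] = (4.31×10⁻²)(120)/603 = 8.58×10⁻³ mol L⁻¹
Q = [Sr²⁺][SO₄²⁻] = 6.82×10⁻⁶
Because Q > Ksp (6.82×10⁻⁶ vs 2.34×10⁻⁷), a precipitate of SrSO₄ forms.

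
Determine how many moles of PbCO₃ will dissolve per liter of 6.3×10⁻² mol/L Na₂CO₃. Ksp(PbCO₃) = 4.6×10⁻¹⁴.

PbCO₃(s) ⇌ Pb²⁺(aq) + CO₃²⁻(aq)
Let s be the solubility of PbCO₃ here. The common ion gives [CO₃²⁻] ≈ 6.3×10⁻² mol/L, and [Pb²⁺] = s.
Ksp = [Pb²⁺][CO₃²⁻] = s(6.3×10⁻²)
s = 4.6×10⁻¹⁴ / (6.3×10⁻²) = 7.3×10⁻¹³
s = 7.3×10⁻¹³ mol/L

7.3×10⁻¹³ M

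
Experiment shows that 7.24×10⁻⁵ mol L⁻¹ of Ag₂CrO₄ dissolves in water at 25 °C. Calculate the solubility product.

Ksp = 1.52×10⁻¹²

Ag₂CrO₄(s) ⇌ 2 Ag⁺(aq) + CrO₄²⁻(aq)
If s mol/L of Ag₂CrO₄ dissolves, [Ag⁺] = 2s and [CrO₄²⁻] = s.
Ksp = [Ag⁺]^2[CrO₄²⁻] = (2s)^2 · s = 4s^3
Ksp = 4 × (7.24×10⁻⁵)^3 = 1.52×10⁻¹²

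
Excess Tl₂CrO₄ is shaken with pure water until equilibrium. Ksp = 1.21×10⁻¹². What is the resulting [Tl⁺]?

1.34×10⁻⁴ M

Tl₂CrO₄(s) ⇌ 2 Tl⁺(aq) + CrO₄²⁻(aq)
For each mole of Tl₂CrO₄ that dissolves per liter, [Tl⁺] = 2s and [CrO₄²⁻] = s; let s denote this solubility.
Ksp = [Tl⁺]^2[CrO₄²⁻] = (2s)^2 · s = 4s^3 = 1.21×10⁻¹²
s = 6.71×10⁻⁵ mol L⁻¹
[Tl⁺] = 2s = 1.34×10⁻⁴ mol L⁻¹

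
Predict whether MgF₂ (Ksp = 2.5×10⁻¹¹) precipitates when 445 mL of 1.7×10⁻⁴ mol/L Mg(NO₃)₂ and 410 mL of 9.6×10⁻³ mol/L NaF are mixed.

Yes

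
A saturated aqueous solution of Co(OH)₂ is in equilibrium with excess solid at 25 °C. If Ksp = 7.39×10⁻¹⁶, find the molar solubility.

Co(OH)₂(s) ⇌ Co²⁺(aq) + 2 OH⁻(aq)
With molar solubility s: [Co²⁺] = s, [OH⁻] = 2s.
Ksp = [Co²⁺][OH⁻]^2 = s · (2s)^2 = 4s^3
4s^3 = 7.39×10⁻¹⁶  ⇒  s^3 = 1.85×10⁻¹⁶
s = (1.85×10⁻¹⁶)^(1/3) = 5.70×10⁻⁶ mol/L

5.70×10⁻⁶ M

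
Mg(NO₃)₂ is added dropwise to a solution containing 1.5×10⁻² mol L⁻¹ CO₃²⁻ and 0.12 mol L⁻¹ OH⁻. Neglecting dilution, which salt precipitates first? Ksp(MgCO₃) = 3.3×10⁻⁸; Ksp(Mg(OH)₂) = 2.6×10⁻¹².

Mg(OH)₂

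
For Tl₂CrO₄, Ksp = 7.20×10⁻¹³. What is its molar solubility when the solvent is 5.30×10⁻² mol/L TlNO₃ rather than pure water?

2.56×10⁻¹⁰ M

Tl₂CrO₄(s) ⇌ 2 Tl⁺(aq) + CrO₄²⁻(aq)
The solution already contains Tl⁺ at 5.30×10⁻² mol/L. Let s be the molar solubility of Tl₂CrO₄.
[Tl⁺] ≈ 5.30×10⁻² mol/L (common ion dominates); [CrO₄²⁻] = s.
Ksp = [Tl⁺]^2[CrO₄²⁻] = (5.30×10⁻²)^2s
s = 7.20×10⁻¹³ / (5.30×10⁻²)^2 = 2.56×10⁻¹⁰
s = 2.56×10⁻¹⁰ mol/L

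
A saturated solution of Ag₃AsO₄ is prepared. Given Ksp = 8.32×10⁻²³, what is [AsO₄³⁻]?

1.32×10⁻⁶ M

Ag₃AsO₄(s) ⇌ 3 Ag⁺(aq) + AsO₄³⁻(aq)
For each mole of Ag₃AsO₄ that dissolves per liter, [Ag⁺] = 3s and [AsO₄³⁻] = s; let s denote this solubility.
Ksp = [Ag⁺]^3[AsO₄³⁻] = (3s)^3 · s = 27s^4 = 8.32×10⁻²³
s = 1.32×10⁻⁶ mol L⁻¹
[AsO₄³⁻] = s = 1.32×10⁻⁶ mol L⁻¹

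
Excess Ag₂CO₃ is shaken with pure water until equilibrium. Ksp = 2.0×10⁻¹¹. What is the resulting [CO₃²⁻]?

Ag₂CO₃(s) ⇌ 2 Ag⁺(aq) + CO₃²⁻(aq)
If s mol/L of Ag₂CO₃ dissolves, [Ag⁺] = 2s and [CO₃²⁻] = s.
Ksp = [Ag⁺]^2[CO₃²⁻] = (2s)^2 · s = 4s^3 = 2.0×10⁻¹¹
s = 1.7×10⁻⁴ M
[CO₃²⁻] = s = 1.7×10⁻⁴ M

1.7×10⁻⁴ M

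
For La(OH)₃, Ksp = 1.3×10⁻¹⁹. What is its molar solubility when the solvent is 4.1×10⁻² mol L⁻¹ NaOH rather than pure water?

1.9×10⁻¹⁵ M

La(OH)₃(s) ⇌ La³⁺(aq) + 3 OH⁻(aq)
With OH⁻ already at 4.1×10⁻² mol L⁻¹ and s small, take [OH⁻] ≈ 4.1×10⁻² mol L⁻¹ and [La³⁺] = s.
Ksp = [La³⁺][OH⁻]^3 = s(4.1×10⁻²)^3
s = 1.3×10⁻¹⁹ / (4.1×10⁻²)^3 = 1.9×10⁻¹⁵
s = 1.9×10⁻¹⁵ mol L⁻¹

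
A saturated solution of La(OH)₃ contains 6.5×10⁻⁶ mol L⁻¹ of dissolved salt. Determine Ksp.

Ksp = 4.8×10⁻²⁰

La(OH)₃(s) ⇌ La³⁺(aq) + 3 OH⁻(aq)
If s mol/L of La(OH)₃ dissolves, [La³⁺] = s and [OH⁻] = 3s.
Ksp = [La³⁺][OH⁻]^3 = s · (3s)^3 = 27s^4
Ksp = 27 × (6.5×10⁻⁶)^4 = 4.8×10⁻²⁰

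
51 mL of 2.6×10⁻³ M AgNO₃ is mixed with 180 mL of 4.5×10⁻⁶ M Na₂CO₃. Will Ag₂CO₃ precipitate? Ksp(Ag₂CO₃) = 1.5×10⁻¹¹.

After mixing, V = 51 mL + 180 mL = 231 mL.
[Ag⁺] = (2.6×10⁻³)(51)/231 = 5.7×10⁻⁴ M
[CO₃²⁻] = (4.5×10⁻⁶)(180)/231 = 3.5×10⁻⁶ M
Q = [Ag⁺]^2[CO₃²⁻] = 1.2×10⁻¹²
Q = 1.2×10⁻¹² < Ksp = 1.5×10⁻¹¹, so the solution is unsaturated and no precipitate forms.

No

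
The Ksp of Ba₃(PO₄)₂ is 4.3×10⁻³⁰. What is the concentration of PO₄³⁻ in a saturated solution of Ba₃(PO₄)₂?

Ba₃(PO₄)₂(s) ⇌ 3 Ba²⁺(aq) + 2 PO₄³⁻(aq)
If s mol/L of Ba₃(PO₄)₂ dissolves, [Ba²⁺] = 3s and [PO₄³⁻] = 2s.
Ksp = [Ba²⁺]^3[PO₄³⁻]^2 = (3s)^3 · (2s)^2 = 108s^5 = 4.3×10⁻³⁰
s = 5.2×10⁻⁷ mol L⁻¹
[PO₄³⁻] = 2s = 1.0×10⁻⁶ mol L⁻¹

1.0×10⁻⁶ M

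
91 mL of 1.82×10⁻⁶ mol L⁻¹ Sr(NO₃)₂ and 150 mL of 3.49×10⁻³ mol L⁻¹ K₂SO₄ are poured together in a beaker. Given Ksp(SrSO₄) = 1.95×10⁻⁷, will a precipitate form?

No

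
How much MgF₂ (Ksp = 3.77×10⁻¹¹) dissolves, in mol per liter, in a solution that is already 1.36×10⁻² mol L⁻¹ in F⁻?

2.04×10⁻⁷ M

MgF₂(s) ⇌ Mg²⁺(aq) + 2 F⁻(aq)
With F⁻ already at 1.36×10⁻² mol L⁻¹ and s small, take [F⁻] ≈ 1.36×10⁻² mol L⁻¹ and [Mg²⁺] = s.
Ksp = [Mg²⁺][F⁻]^2 = s(1.36×10⁻²)^2
s = 3.77×10⁻¹¹ / (1.36×10⁻²)^2 = 2.04×10⁻⁷
s = 2.04×10⁻⁷ mol L⁻¹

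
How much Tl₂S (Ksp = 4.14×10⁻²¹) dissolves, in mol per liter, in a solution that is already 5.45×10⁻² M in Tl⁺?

Tl₂S(s) ⇌ 2 Tl⁺(aq) + S²⁻(aq)
Tl⁺ is already present at 5.45×10⁻² M. If s mol/L of Tl₂S dissolves, [S²⁻] = s while [Tl⁺] ≈ 5.45×10⁻² M.
Ksp = [Tl⁺]^2[S²⁻] = (5.45×10⁻²)^2s
s = 4.14×10⁻²¹ / (5.45×10⁻²)^2 = 1.39×10⁻¹⁸
s = 1.39×10⁻¹⁸ M

1.39×10⁻¹⁸ M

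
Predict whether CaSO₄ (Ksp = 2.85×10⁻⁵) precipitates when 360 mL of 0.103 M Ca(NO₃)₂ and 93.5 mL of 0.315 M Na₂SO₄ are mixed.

Yes

After mixing, V = 360 mL + 93.5 mL = 453.5 mL.
[Ca²⁺] = (0.103)(360)/453.5 = 8.18×10⁻² M
[SO₄²⁻] = (0.315)(93.5)/453.5 = 6.49×10⁻² M
Q = [Ca²⁺][SO₄²⁻] = 5.31×10⁻³
Q = 5.31×10⁻³ > Ksp = 2.85×10⁻⁵, so the solution is supersaturated and CaSO₄ precipitates.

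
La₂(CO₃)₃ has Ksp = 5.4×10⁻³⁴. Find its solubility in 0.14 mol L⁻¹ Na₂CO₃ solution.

La₂(CO₃)₃(s) ⇌ 2 La³⁺(aq) + 3 CO₃²⁻(aq)
With CO₃²⁻ already at 0.14 mol L⁻¹ and s small, take [CO₃²⁻] ≈ 0.14 mol L⁻¹ and [La³⁺] = 2s.
Ksp = [La³⁺]^2[CO₃²⁻]^3 = (2s)^2(0.14)^3
(2s)^2 = 5.4×10⁻³⁴ / (0.14)^3 = 2.0×10⁻³¹
s = 2.2×10⁻¹⁶ mol L⁻¹

2.2×10⁻¹⁶ M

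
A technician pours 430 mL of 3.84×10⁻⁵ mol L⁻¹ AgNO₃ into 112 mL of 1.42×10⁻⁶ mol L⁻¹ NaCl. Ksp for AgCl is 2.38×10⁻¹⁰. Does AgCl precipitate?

The combined volume is 542 mL.
[Ag⁺] = (3.84×10⁻⁵)(430)/542 = 3.05×10⁻⁵ mol L⁻¹
[Cl⁻] = (1.42×10⁻⁶)(112)/542 = 2.93×10⁻⁷ mol L⁻¹
Q = [Ag⁺][Cl⁻] = 8.94×10⁻¹²
Q < Ksp (8.94×10⁻¹² vs 2.38×10⁻¹⁰); the solution remains unsaturated and no precipitate forms.

No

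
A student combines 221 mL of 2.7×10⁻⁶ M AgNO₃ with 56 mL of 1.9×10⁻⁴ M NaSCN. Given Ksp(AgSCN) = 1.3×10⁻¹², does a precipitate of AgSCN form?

The combined volume is 277 mL.
[Ag⁺] = (2.7×10⁻⁶)(221)/277 = 2.2×10⁻⁶ M
[SCN⁻] = (1.9×10⁻⁴)(56)/277 = 3.8×10⁻⁵ M
Q = [Ag⁺][SCN⁻] = 8.3×10⁻¹¹
Since Q (8.3×10⁻¹¹) exceeds Ksp (1.3×10⁻¹²), AgSCN will precipitate.

Yes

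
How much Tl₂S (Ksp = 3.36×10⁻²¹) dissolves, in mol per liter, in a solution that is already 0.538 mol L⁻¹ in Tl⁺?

Tl₂S(s) ⇌ 2 Tl⁺(aq) + S²⁻(aq)
The solution already contains Tl⁺ at 0.538 mol L⁻¹. Let s be the molar solubility of Tl₂S.
[Tl⁺] ≈ 0.538 mol L⁻¹ (common ion dominates); [S²⁻] = s.
Ksp = [Tl⁺]^2[S²⁻] = (0.538)^2s
s = 3.36×10⁻²¹ / (0.538)^2 = 1.16×10⁻²⁰
s = 1.16×10⁻²⁰ mol L⁻¹

1.16×10⁻²⁰ M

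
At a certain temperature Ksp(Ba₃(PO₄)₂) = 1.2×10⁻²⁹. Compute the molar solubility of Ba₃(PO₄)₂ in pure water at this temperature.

Ba₃(PO₄)₂(s) ⇌ 3 Ba²⁺(aq) + 2 PO₄³⁻(aq)
For each mole of Ba₃(PO₄)₂ that dissolves per liter, [Ba²⁺] = 3s and [PO₄³⁻] = 2s; let s denote this solubility.
Ksp = [Ba²⁺]^3[PO₄³⁻]^2 = (3s)^3 · (2s)^2 = 108s^5
108s^5 = 1.2×10⁻²⁹  ⇒  s^5 = 1.1×10⁻³¹
s = 6.4×10⁻⁷ mol L⁻¹

6.4×10⁻⁷ M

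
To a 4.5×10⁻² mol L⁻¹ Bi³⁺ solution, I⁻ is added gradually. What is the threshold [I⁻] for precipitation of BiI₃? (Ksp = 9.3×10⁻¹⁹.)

2.7×10⁻⁶ M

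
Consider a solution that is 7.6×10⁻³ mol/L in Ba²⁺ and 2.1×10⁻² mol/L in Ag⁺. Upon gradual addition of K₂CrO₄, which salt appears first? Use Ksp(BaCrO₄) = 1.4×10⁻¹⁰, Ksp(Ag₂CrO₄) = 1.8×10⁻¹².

Ag₂CrO₄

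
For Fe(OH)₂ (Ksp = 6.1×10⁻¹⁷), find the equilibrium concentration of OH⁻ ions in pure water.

5.0×10⁻⁶ M

Fe(OH)₂(s) ⇌ Fe²⁺(aq) + 2 OH⁻(aq)
For each mole of Fe(OH)₂ that dissolves per liter, [Fe²⁺] = s and [OH⁻] = 2s; let s denote this solubility.
Ksp = [Fe²⁺][OH⁻]^2 = s · (2s)^2 = 4s^3 = 6.1×10⁻¹⁷
s = 2.5×10⁻⁶ mol/L
[OH⁻] = 2s = 5.0×10⁻⁶ mol/L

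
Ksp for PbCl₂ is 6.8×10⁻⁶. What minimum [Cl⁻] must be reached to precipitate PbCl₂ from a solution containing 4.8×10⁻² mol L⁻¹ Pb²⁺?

1.2×10⁻² M

A salt starts to precipitate once the ion product Q reaches its Ksp.
PbCl₂(s) ⇌ Pb²⁺(aq) + 2 Cl⁻(aq)
Ksp = [Pb²⁺][Cl⁻]^2 = [Cl⁻]^2(4.8×10⁻²)
[Cl⁻]^2 = 6.8×10⁻⁶ / (4.8×10⁻²) = 1.4×10⁻⁴
[Cl⁻] = 1.2×10⁻² mol L⁻¹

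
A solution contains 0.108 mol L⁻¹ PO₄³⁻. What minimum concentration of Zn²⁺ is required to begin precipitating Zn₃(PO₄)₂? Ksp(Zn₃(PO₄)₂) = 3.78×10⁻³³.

The threshold for precipitation is Q = Ksp.
Zn₃(PO₄)₂(s) ⇌ 3 Zn²⁺(aq) + 2 PO₄³⁻(aq)
Ksp = [Zn²⁺]^3[PO₄³⁻]^2 = [Zn²⁺]^3(0.108)^2
[Zn²⁺]^3 = 3.78×10⁻³³ / (0.108)^2 = 3.24×10⁻³¹
[Zn²⁺] = 6.87×10⁻¹¹ mol L⁻¹

6.87×10⁻¹¹ M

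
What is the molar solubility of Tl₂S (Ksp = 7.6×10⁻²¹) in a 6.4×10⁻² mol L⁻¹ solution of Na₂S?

Tl₂S(s) ⇌ 2 Tl⁺(aq) + S²⁻(aq)
S²⁻ is already present at 6.4×10⁻² mol L⁻¹. If s mol/L of Tl₂S dissolves, [Tl⁺] = 2s while [S²⁻] ≈ 6.4×10⁻² mol L⁻¹.
Ksp = [Tl⁺]^2[S²⁻] = (2s)^2(6.4×10⁻²)
(2s)^2 = 7.6×10⁻²¹ / (6.4×10⁻²) = 1.2×10⁻¹⁹
s = 1.7×10⁻¹⁰ mol L⁻¹

1.7×10⁻¹⁰ M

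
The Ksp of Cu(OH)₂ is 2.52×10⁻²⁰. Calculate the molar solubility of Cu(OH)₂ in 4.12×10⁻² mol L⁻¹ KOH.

1.48×10⁻¹⁷ M

Cu(OH)₂(s) ⇌ Cu²⁺(aq) + 2 OH⁻(aq)
The solution already contains OH⁻ at 4.12×10⁻² mol L⁻¹. Let s be the molar solubility of Cu(OH)₂.
[OH⁻] ≈ 4.12×10⁻² mol L⁻¹ (common ion dominates); [Cu²⁺] = s.
Ksp = [Cu²⁺][OH⁻]^2 = s(4.12×10⁻²)^2
s = 2.52×10⁻²⁰ / (4.12×10⁻²)^2 = 1.48×10⁻¹⁷
s = 1.48×10⁻¹⁷ mol L⁻¹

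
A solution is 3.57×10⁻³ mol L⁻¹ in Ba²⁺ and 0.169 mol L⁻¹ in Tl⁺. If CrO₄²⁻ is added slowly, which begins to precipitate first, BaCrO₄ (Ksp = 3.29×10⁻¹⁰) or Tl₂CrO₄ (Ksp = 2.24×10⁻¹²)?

Tl₂CrO₄

Each salt precipitates once Q = Ksp for that salt.
For BaCrO₄: [CrO₄²⁻] = (Ksp/[Ba²⁺]) = 9.22×10⁻⁸ mol L⁻¹
For Tl₂CrO₄: [CrO₄²⁻] = (Ksp/[Tl⁺]^2) = 7.84×10⁻¹¹ mol L⁻¹
Tl₂CrO₄ requires the lower [CrO₄²⁻], so it precipitates first.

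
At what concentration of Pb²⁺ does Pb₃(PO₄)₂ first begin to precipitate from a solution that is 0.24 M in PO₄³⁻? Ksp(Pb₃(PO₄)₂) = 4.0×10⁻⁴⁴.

A salt starts to precipitate once the ion product Q reaches its Ksp.
Pb₃(PO₄)₂(s) ⇌ 3 Pb²⁺(aq) + 2 PO₄³⁻(aq)
Ksp = [Pb²⁺]^3[PO₄³⁻]^2 = [Pb²⁺]^3(0.24)^2
[Pb²⁺]^3 = 4.0×10⁻⁴⁴ / (0.24)^2 = 6.9×10⁻⁴³
[Pb²⁺] = 8.9×10⁻¹⁵ M

8.9×10⁻¹⁵ M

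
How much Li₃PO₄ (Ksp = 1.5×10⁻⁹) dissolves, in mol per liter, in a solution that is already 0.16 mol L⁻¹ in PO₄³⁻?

7.0×10⁻⁴ M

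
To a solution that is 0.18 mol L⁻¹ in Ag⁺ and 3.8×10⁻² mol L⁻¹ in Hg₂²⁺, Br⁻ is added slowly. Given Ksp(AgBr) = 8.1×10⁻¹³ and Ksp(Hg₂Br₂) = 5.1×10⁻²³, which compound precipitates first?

A salt starts to precipitate once the ion product Q reaches its Ksp.
For AgBr: [Br⁻] = (Ksp/[Ag⁺]) = 4.5×10⁻¹² mol L⁻¹
For Hg₂Br₂: [Br⁻] = (Ksp/[Hg₂²⁺])^(1/2) = 3.7×10⁻¹¹ mol L⁻¹
Since AgBr needs less Br⁻ to reach saturation, it precipitates first.

AgBr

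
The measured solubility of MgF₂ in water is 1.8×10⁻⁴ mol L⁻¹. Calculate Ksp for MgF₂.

MgF₂(s) ⇌ Mg²⁺(aq) + 2 F⁻(aq)
For each mole of MgF₂ that dissolves per liter, [Mg²⁺] = s and [F⁻] = 2s; let s denote this solubility.
Ksp = [Mg²⁺][F⁻]^2 = s · (2s)^2 = 4s^3
Ksp = 4 × (1.8×10⁻⁴)^3 = 2.3×10⁻¹¹

Ksp = 2.3×10⁻¹¹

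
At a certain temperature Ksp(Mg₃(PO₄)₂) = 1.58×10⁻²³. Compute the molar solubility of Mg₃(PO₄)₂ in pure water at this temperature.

Mg₃(PO₄)₂(s) ⇌ 3 Mg²⁺(aq) + 2 PO₄³⁻(aq)
Call the molar solubility s, so that [Mg²⁺] = 3s and [PO₄³⁻] = 2s.
Ksp = [Mg²⁺]^3[PO₄³⁻]^2 = (3s)^3 · (2s)^2 = 108s^5
108s^5 = 1.58×10⁻²³  ⇒  s^5 = 1.46×10⁻²⁵
s = (1.46×10⁻²⁵)^(1/5) = 1.08×10⁻⁵ mol/L

1.08×10⁻⁵ M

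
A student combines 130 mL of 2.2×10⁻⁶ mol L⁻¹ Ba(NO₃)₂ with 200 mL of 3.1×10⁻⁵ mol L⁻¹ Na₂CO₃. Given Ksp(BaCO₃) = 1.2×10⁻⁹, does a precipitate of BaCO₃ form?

No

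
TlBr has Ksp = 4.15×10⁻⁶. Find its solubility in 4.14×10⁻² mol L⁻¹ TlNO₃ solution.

TlBr(s) ⇌ Tl⁺(aq) + Br⁻(aq)
Tl⁺ is already present at 4.14×10⁻² mol L⁻¹. If s mol/L of TlBr dissolves, [Br⁻] = s while [Tl⁺] ≈ 4.14×10⁻² mol L⁻¹.
Ksp = [Tl⁺][Br⁻] = (4.14×10⁻²)s
s = 4.15×10⁻⁶ / (4.14×10⁻²) = 1.00×10⁻⁴
s = 1.00×10⁻⁴ mol L⁻¹

1.00×10⁻⁴ M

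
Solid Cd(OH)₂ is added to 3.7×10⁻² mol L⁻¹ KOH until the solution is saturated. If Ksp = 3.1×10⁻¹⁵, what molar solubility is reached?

Cd(OH)₂(s) ⇌ Cd²⁺(aq) + 2 OH⁻(aq)
Let s be the solubility of Cd(OH)₂ here. The common ion gives [OH⁻] ≈ 3.7×10⁻² mol L⁻¹, and [Cd²⁺] = s.
Ksp = [Cd²⁺][OH⁻]^2 = s(3.7×10⁻²)^2
s = 3.1×10⁻¹⁵ / (3.7×10⁻²)^2 = 2.3×10⁻¹²
s = 2.3×10⁻¹² mol L⁻¹

2.3×10⁻¹² M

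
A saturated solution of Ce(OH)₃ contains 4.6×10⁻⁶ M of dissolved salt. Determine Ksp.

Ksp = 1.2×10⁻²⁰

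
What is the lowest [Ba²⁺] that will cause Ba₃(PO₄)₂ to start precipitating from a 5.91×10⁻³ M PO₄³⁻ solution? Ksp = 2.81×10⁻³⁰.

Precipitation begins when Q = Ksp.
Ba₃(PO₄)₂(s) ⇌ 3 Ba²⁺(aq) + 2 PO₄³⁻(aq)
Ksp = [Ba²⁺]^3[PO₄³⁻]^2 = [Ba²⁺]^3(5.91×10⁻³)^2
[Ba²⁺]^3 = 2.81×10⁻³⁰ / (5.91×10⁻³)^2 = 8.05×10⁻²⁶
[Ba²⁺] = 4.32×10⁻⁹ M

4.32×10⁻⁹ M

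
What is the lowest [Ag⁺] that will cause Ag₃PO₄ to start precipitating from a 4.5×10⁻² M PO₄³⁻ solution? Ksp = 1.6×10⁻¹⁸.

A salt starts to precipitate once the ion product Q reaches its Ksp.
Ag₃PO₄(s) ⇌ 3 Ag⁺(aq) + PO₄³⁻(aq)
Ksp = [Ag⁺]^3[PO₄³⁻] = [Ag⁺]^3(4.5×10⁻²)
[Ag⁺]^3 = 1.6×10⁻¹⁸ / (4.5×10⁻²) = 3.6×10⁻¹⁷
[Ag⁺] = 3.3×10⁻⁶ M

3.3×10⁻⁶ M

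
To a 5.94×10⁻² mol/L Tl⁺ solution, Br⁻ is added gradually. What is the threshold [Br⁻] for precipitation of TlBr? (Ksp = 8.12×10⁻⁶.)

1.37×10⁻⁴ M

Each salt precipitates once Q = Ksp for that salt.
TlBr(s) ⇌ Tl⁺(aq) + Br⁻(aq)
Ksp = [Tl⁺][Br⁻] = [Br⁻](5.94×10⁻²)
[Br⁻] = 8.12×10⁻⁶ / (5.94×10⁻²) = 1.37×10⁻⁴
[Br⁻] = 1.37×10⁻⁴ mol/L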